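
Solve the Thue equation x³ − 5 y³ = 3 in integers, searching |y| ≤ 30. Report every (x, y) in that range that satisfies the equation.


The equation is x³ - 5y³ = 3. For fixed y, x³ = 5·y³ + 3, so a solution requires the RHS to be a perfect cube.
Strategy: iterate y from -30 to 30, compute RHS = 5·y³ + 3, and check whether it is a (positive or negative) perfect cube.
Check small values of y:
  y = 0: RHS = 3 is not a perfect cube.
  y = 1: RHS = 8 = (2)³ ⇒ x = 2 works.
  y = -1: RHS = -2 is not a perfect cube.
  y = 2: RHS = 43 is not a perfect cube.
  y = -2: RHS = -37 is not a perfect cube.
  y = 3: RHS = 138 is not a perfect cube.
  y = -3: RHS = -132 is not a perfect cube.
Continuing the search up to |y| = 30 finds no further solutions beyond those listed.
Collected solutions: (2, 1).

Solutions (with |y| ≤ 30): (2, 1).


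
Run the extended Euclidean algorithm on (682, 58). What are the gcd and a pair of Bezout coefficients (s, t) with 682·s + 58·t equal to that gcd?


Euclidean algorithm on (682, 58) — divide until remainder is 0:
  682 = 11 · 58 + 44
  58 = 1 · 44 + 14
  44 = 3 · 14 + 2
  14 = 7 · 2 + 0
gcd(682, 58) = 2.
Track Bezout coefficients alongside the remainders: start with r₀ = 682 = a·1 + b·0 (s = 1, t = 0) and r₁ = 58 = a·0 + b·1 (s = 0, t = 1); each new remainder r_{k+1} = r_{k-1} − q_k·r_k inherits s_{k+1} = s_{k-1} − q_k·s_k, t_{k+1} = t_{k-1} − q_k·t_k, so r_k = a·s_k + b·t_k at every step:
  q = 11: r = 44, s = 1 − 11·0 = 1, t = 0 − 11·1 = -11  (check: 682·1 + 58·(-11) = 44)
  q = 1: r = 14, s = 0 − 1·1 = -1, t = 1 − 1·(-11) = 12  (check: 682·(-1) + 58·12 = 14)
  q = 3: r = 2, s = 1 − 3·(-1) = 4, t = -11 − 3·12 = -47  (check: 682·4 + 58·(-47) = 2)
The row with r = 2 (the gcd) gives the Bezout coefficients s = 4, t = -47.
Result: 682 · (4) + 58 · (-47) = 2.

gcd(682, 58) = 2; s = 4, t = -47 (check: 682·4 + 58·(-47) = 2).


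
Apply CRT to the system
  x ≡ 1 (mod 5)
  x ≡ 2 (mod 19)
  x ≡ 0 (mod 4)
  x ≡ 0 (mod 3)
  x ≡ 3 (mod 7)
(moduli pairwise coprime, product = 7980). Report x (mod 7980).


Product of moduli M = 5 · 19 · 4 · 3 · 7 = 7980.
Merge one congruence at a time:
  Start: x ≡ 1 (mod 5).
  Combine with x ≡ 2 (mod 19); new modulus lcm = 95.
    Write x = 1 + 5·t and substitute into x ≡ 2 (mod 19): 5·t ≡ 2 − 1 = 1 (mod 19).
    The inverse of 5 mod 19 is 4 (since 5·4 = 20 = 1·19 + 1), so t ≡ 4·1 = 4 ≡ 4 (mod 19).
    Then x = 1 + 5·4 = 21, valid modulo lcm(5, 19) = 95: x ≡ 21 (mod 95).
  Combine with x ≡ 0 (mod 4); new modulus lcm = 380.
    Write x = 21 + 95·t and substitute into x ≡ 0 (mod 4): 95·t ≡ 0 − 21 = -21 (mod 4).
    Reduce coefficients mod 4: 3·t ≡ 3 (mod 4).
    The inverse of 3 mod 4 is 3 (since 3·3 = 9 = 2·4 + 1), so t ≡ 3·3 = 9 ≡ 1 (mod 4).
    Then x = 21 + 95·1 = 116, valid modulo lcm(95, 4) = 380: x ≡ 116 (mod 380).
  Combine with x ≡ 0 (mod 3); new modulus lcm = 1140.
    Write x = 116 + 380·t and substitute into x ≡ 0 (mod 3): 380·t ≡ 0 − 116 = -116 (mod 3).
    Reduce coefficients mod 3: 2·t ≡ 1 (mod 3).
    The inverse of 2 mod 3 is 2 (since 2·2 = 4 = 1·3 + 1), so t ≡ 2·1 = 2 ≡ 2 (mod 3).
    Then x = 116 + 380·2 = 876, valid modulo lcm(380, 3) = 1140: x ≡ 876 (mod 1140).
  Combine with x ≡ 3 (mod 7); new modulus lcm = 7980.
    Write x = 876 + 1140·t and substitute into x ≡ 3 (mod 7): 1140·t ≡ 3 − 876 = -873 (mod 7).
    Reduce coefficients mod 7: 6·t ≡ 2 (mod 7).
    The inverse of 6 mod 7 is 6 (since 6·6 = 36 = 5·7 + 1), so t ≡ 6·2 = 12 ≡ 5 (mod 7).
    Then x = 876 + 1140·5 = 6576, valid modulo lcm(1140, 7) = 7980: x ≡ 6576 (mod 7980).
Verify against each original: 6576 mod 5 = 1, 6576 mod 19 = 2, 6576 mod 4 = 0, 6576 mod 3 = 0, 6576 mod 7 = 3.

x ≡ 6576 (mod 7980).


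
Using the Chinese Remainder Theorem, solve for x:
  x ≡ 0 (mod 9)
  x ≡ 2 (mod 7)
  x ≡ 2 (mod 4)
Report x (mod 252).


Moduli 9, 7, 4 are pairwise coprime; by CRT there is a unique solution modulo M = 9 · 7 · 4 = 252.
Solve pairwise, accumulating the modulus:
  Start with x ≡ 0 (mod 9).
  Combine with x ≡ 2 (mod 7): since gcd(9, 7) = 1, we get a unique residue mod 63.
    Write x = 0 + 9·t and substitute into x ≡ 2 (mod 7): 9·t ≡ 2 − 0 = 2 (mod 7).
    Reduce coefficients mod 7: 2·t ≡ 2 (mod 7).
    The inverse of 2 mod 7 is 4 (since 2·4 = 8 = 1·7 + 1), so t ≡ 4·2 = 8 ≡ 1 (mod 7).
    Then x = 0 + 9·1 = 9, valid modulo lcm(9, 7) = 63: x ≡ 9 (mod 63).
  Combine with x ≡ 2 (mod 4): since gcd(63, 4) = 1, we get a unique residue mod 252.
    Write x = 9 + 63·t and substitute into x ≡ 2 (mod 4): 63·t ≡ 2 − 9 = -7 (mod 4).
    Reduce coefficients mod 4: 3·t ≡ 1 (mod 4).
    The inverse of 3 mod 4 is 3 (since 3·3 = 9 = 2·4 + 1), so t ≡ 3·1 = 3 ≡ 3 (mod 4).
    Then x = 9 + 63·3 = 198, valid modulo lcm(63, 4) = 252: x ≡ 198 (mod 252).
Verify: 198 mod 9 = 0 ✓, 198 mod 7 = 2 ✓, 198 mod 4 = 2 ✓.

x ≡ 198 (mod 252).


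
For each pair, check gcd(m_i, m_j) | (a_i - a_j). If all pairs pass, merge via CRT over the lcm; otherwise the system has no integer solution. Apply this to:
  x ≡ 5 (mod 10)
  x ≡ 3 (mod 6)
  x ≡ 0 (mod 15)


Moduli 10, 6, 15 are not pairwise coprime, so CRT works modulo lcm(m_i) when all pairwise compatibility conditions hold.
Pairwise compatibility: gcd(m_i, m_j) must divide a_i - a_j for every pair.
Merge one congruence at a time:
  Start: x ≡ 5 (mod 10).
  Combine with x ≡ 3 (mod 6): gcd(10, 6) = 2; 3 - 5 = -2, which IS divisible by 2, so compatible.
    Write x = 5 + 10·t and substitute into x ≡ 3 (mod 6): 10·t ≡ 3 − 5 = -2 (mod 6).
    Divide the congruence (and modulus) by g = 2: 5·t ≡ -1 (mod 3).
    Reduce coefficients mod 3: 2·t ≡ 2 (mod 3).
    The inverse of 2 mod 3 is 2 (since 2·2 = 4 = 1·3 + 1), so t ≡ 2·2 = 4 ≡ 1 (mod 3).
    Then x = 5 + 10·1 = 15, valid modulo lcm(10, 6) = 30: x ≡ 15 (mod 30).
  Combine with x ≡ 0 (mod 15): gcd(30, 15) = 15; 0 - 15 = -15, which IS divisible by 15, so compatible.
    Write x = 15 + 30·t and substitute into x ≡ 0 (mod 15): 30·t ≡ 0 − 15 = -15 (mod 15).
    Divide the congruence (and modulus) by g = 15: 2·t ≡ -1 (mod 1).
    Modulo 1 every t works; take t = 0.
    Then x = 15 + 30·0 = 15, valid modulo lcm(30, 15) = 30: x ≡ 15 (mod 30).
Verify: 15 mod 10 = 5, 15 mod 6 = 3, 15 mod 15 = 0.

x ≡ 15 (mod 30).


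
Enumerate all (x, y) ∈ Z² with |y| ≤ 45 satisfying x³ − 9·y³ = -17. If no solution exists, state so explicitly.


The equation is x³ - 9y³ = -17. For fixed y, x³ = 9·y³ − 17, so a solution requires the RHS to be a perfect cube.
Strategy: iterate y from -45 to 45, compute RHS = 9·y³ − 17, and check whether it is a (positive or negative) perfect cube.
Check small values of y:
  y = 0: RHS = -17 is not a perfect cube.
  y = 1: RHS = -8 = (-2)³ ⇒ x = -2 works.
  y = -1: RHS = -26 is not a perfect cube.
  y = 2: RHS = 55 is not a perfect cube.
  y = -2: RHS = -89 is not a perfect cube.
  y = 3: RHS = 226 is not a perfect cube.
  y = -3: RHS = -260 is not a perfect cube.
Continuing, at y = 25: RHS = 140608 = (52)³ ⇒ x = 52 works.
Searching the remaining y in |y| ≤ 45 finds no further solutions.
Collected solutions: (-2, 1), (52, 25).

Solutions (with |y| ≤ 45): (-2, 1), (52, 25).


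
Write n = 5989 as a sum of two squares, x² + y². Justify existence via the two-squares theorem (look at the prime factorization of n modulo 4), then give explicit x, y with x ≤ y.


Step 1: Factor n = 5989 = 53 · 113.
Step 2: Check the mod-4 condition on each prime factor: 53 ≡ 1 (mod 4), exponent 1; 113 ≡ 1 (mod 4), exponent 1.
All primes ≡ 3 (mod 4) appear to even exponent (or don't appear), so by the two-squares theorem n IS expressible as a sum of two squares.
Step 3: Build a representation. Here n = 53 · 113 is a product of primes ≡ 1 (mod 4). Each prime p ≡ 1 (mod 4) is itself a sum of two squares; find a² by testing p − a² for a perfect square:
  53: 53 − 1² = 52, 53 − 2² = 49 = 7² ⇒ 53 = 2² + 7².
  113: 113 − 1² = 112, 113 − 2² = 109, 113 − 3² = 104, 113 − 4² = 97, 113 − 5² = 88, 113 − 6² = 77, 113 − 7² = 64 = 8² ⇒ 113 = 7² + 8².
  Combine using the Brahmagupta–Fibonacci identity (a² + b²)(c² + d²) = (ac − bd)² + (ad + bc)² = (ac + bd)² + (ad − bc)²:
  53 · 113 = 5989: from (2² + 7²)(7² + 8²), take (2·7 − 7·8, 2·8 + 7·7) = (14 − 56, 16 + 49) = (-42, 65); dropping signs (only squares matter) gives (42, 65); check 42² + 65² = 1764 + 4225 = 5989 ✓.
Step 4: Order so x ≤ y and verify: 42² + 65² = 1764 + 4225 = 5989 = n. ✓

n = 5989 = 42² + 65² (one valid representation with x ≤ y).


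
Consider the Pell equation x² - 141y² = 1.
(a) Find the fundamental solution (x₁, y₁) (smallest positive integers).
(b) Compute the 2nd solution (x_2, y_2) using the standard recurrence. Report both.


Step 1: Find the fundamental solution (x₁, y₁) of x² - 141y² = 1.
  Expand √141 as a continued fraction. a₀ = ⌊√141⌋ = 11; iterate m_{k+1} = d_k·a_k − m_k, d_{k+1} = (141 − m_{k+1}²)/d_k, a_{k+1} = ⌊(a₀ + m_{k+1})/d_{k+1}⌋ (starting m₀ = 0, d₀ = 1), with convergents p_k = a_k·p_{k-1} + p_{k-2}, q_k = a_k·q_{k-1} + q_{k-2} (p₋₁ = 1, q₋₁ = 0):
  k = 0: a₀ = 11; p₀/q₀ = 11/1; p₀² − 141·q₀² = 121 − 141 = -20.
  k = 1: m = 11, d = 20, a = ⌊(11 + 11)/20⌋ = 1; p/q = (1·11 + 1)/(1·1 + 0) = 12/1; p² − 141·q² = 144 − 141 = 3.
  k = 2: m = 9, d = 3, a = ⌊(11 + 9)/3⌋ = 6; p/q = (6·12 + 11)/(6·1 + 1) = 83/7; p² − 141·q² = 6889 − 6909 = -20.
  k = 3: m = 9, d = 20, a = ⌊(11 + 9)/20⌋ = 1; p/q = (1·83 + 12)/(1·7 + 1) = 95/8; p² − 141·q² = 9025 − 9024 = 1.
  The first convergent with p² − 141·q² = 1 gives the fundamental solution (x₁, y₁) = (95, 8).
Step 2: Apply the recurrence (x_{n+1}, y_{n+1}) = (x₁x_n + 141y₁y_n, x₁y_n + y₁x_n) repeatedly.
  From (x_1, y_1) = (95, 8): x_2 = 95·95 + 141·8·8 = 18049; y_2 = 95·8 + 8·95 = 1520.
Step 3: Verify x_2² - 141·y_2² = 325766401 - 325766400 = 1 (should be 1). ✓

(x_1, y_1) = (95, 8); (x_2, y_2) = (18049, 1520).


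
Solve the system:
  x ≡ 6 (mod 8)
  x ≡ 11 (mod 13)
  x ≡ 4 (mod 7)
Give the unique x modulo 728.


Moduli 8, 13, 7 are pairwise coprime; by CRT there is a unique solution modulo M = 8 · 13 · 7 = 728.
Solve pairwise, accumulating the modulus:
  Start with x ≡ 6 (mod 8).
  Combine with x ≡ 11 (mod 13): since gcd(8, 13) = 1, we get a unique residue mod 104.
    Write x = 6 + 8·t and substitute into x ≡ 11 (mod 13): 8·t ≡ 11 − 6 = 5 (mod 13).
    The inverse of 8 mod 13 is 5 (since 8·5 = 40 = 3·13 + 1), so t ≡ 5·5 = 25 ≡ 12 (mod 13).
    Then x = 6 + 8·12 = 102, valid modulo lcm(8, 13) = 104: x ≡ 102 (mod 104).
  Combine with x ≡ 4 (mod 7): since gcd(104, 7) = 1, we get a unique residue mod 728.
    Write x = 102 + 104·t and substitute into x ≡ 4 (mod 7): 104·t ≡ 4 − 102 = -98 (mod 7).
    Reduce coefficients mod 7: 6·t ≡ 0 (mod 7).
    The inverse of 6 mod 7 is 6 (since 6·6 = 36 = 5·7 + 1), so t ≡ 6·0 = 0 ≡ 0 (mod 7).
    Then x = 102 + 104·0 = 102, valid modulo lcm(104, 7) = 728: x ≡ 102 (mod 728).
Verify: 102 mod 8 = 6 ✓, 102 mod 13 = 11 ✓, 102 mod 7 = 4 ✓.

x ≡ 102 (mod 728).


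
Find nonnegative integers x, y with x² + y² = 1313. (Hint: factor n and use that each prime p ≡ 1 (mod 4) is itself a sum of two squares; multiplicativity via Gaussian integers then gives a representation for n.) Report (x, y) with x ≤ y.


Step 1: Factor n = 1313 = 13 · 101.
Step 2: Check the mod-4 condition on each prime factor: 13 ≡ 1 (mod 4), exponent 1; 101 ≡ 1 (mod 4), exponent 1.
All primes ≡ 3 (mod 4) appear to even exponent (or don't appear), so by the two-squares theorem n IS expressible as a sum of two squares.
Step 3: Build a representation. Here n = 13 · 101 is a product of primes ≡ 1 (mod 4). Each prime p ≡ 1 (mod 4) is itself a sum of two squares; find a² by testing p − a² for a perfect square:
  13: 13 − 1² = 12, 13 − 2² = 9 = 3² ⇒ 13 = 2² + 3².
  101: 101 − 1² = 100 = 10² ⇒ 101 = 1² + 10².
  Combine using the Brahmagupta–Fibonacci identity (a² + b²)(c² + d²) = (ac − bd)² + (ad + bc)² = (ac + bd)² + (ad − bc)²:
  13 · 101 = 1313: from (2² + 3²)(1² + 10²), take (2·1 − 3·10, 2·10 + 3·1) = (2 − 30, 20 + 3) = (-28, 23); dropping signs (only squares matter) gives (28, 23); check 28² + 23² = 784 + 529 = 1313 ✓.
Step 4: Order so x ≤ y and verify: 23² + 28² = 529 + 784 = 1313 = n. ✓

n = 1313 = 23² + 28² (one valid representation with x ≤ y).


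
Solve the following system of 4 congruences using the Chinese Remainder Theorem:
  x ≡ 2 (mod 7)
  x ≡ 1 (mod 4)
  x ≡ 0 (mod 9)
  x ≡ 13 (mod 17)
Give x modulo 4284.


Product of moduli M = 7 · 4 · 9 · 17 = 4284.
Merge one congruence at a time:
  Start: x ≡ 2 (mod 7).
  Combine with x ≡ 1 (mod 4); new modulus lcm = 28.
    Write x = 2 + 7·t and substitute into x ≡ 1 (mod 4): 7·t ≡ 1 − 2 = -1 (mod 4).
    Reduce coefficients mod 4: 3·t ≡ 3 (mod 4).
    The inverse of 3 mod 4 is 3 (since 3·3 = 9 = 2·4 + 1), so t ≡ 3·3 = 9 ≡ 1 (mod 4).
    Then x = 2 + 7·1 = 9, valid modulo lcm(7, 4) = 28: x ≡ 9 (mod 28).
  Combine with x ≡ 0 (mod 9); new modulus lcm = 252.
    Write x = 9 + 28·t and substitute into x ≡ 0 (mod 9): 28·t ≡ 0 − 9 = -9 (mod 9).
    Reduce coefficients mod 9: 1·t ≡ 0 (mod 9).
    So t ≡ 0 (mod 9).
    Then x = 9 + 28·0 = 9, valid modulo lcm(28, 9) = 252: x ≡ 9 (mod 252).
  Combine with x ≡ 13 (mod 17); new modulus lcm = 4284.
    Write x = 9 + 252·t and substitute into x ≡ 13 (mod 17): 252·t ≡ 13 − 9 = 4 (mod 17).
    Reduce coefficients mod 17: 14·t ≡ 4 (mod 17).
    The inverse of 14 mod 17 is 11 (since 14·11 = 154 = 9·17 + 1), so t ≡ 11·4 = 44 ≡ 10 (mod 17).
    Then x = 9 + 252·10 = 2529, valid modulo lcm(252, 17) = 4284: x ≡ 2529 (mod 4284).
Verify against each original: 2529 mod 7 = 2, 2529 mod 4 = 1, 2529 mod 9 = 0, 2529 mod 17 = 13.

x ≡ 2529 (mod 4284).


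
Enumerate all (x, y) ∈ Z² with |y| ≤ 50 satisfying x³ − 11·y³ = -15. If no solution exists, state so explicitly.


The equation is x³ - 11y³ = -15. For fixed y, x³ = 11·y³ − 15, so a solution requires the RHS to be a perfect cube.
Strategy: iterate y from -50 to 50, compute RHS = 11·y³ − 15, and check whether it is a (positive or negative) perfect cube.
Check small values of y:
  y = 0: RHS = -15 is not a perfect cube.
  y = 1: RHS = -4 is not a perfect cube.
  y = -1: RHS = -26 is not a perfect cube.
  y = 2: RHS = 73 is not a perfect cube.
  y = -2: RHS = -103 is not a perfect cube.
  y = 3: RHS = 282 is not a perfect cube.
  y = -3: RHS = -312 is not a perfect cube.
Continuing the search up to |y| = 50 finds no solutions either.
No (x, y) in the scanned range satisfies the equation.

No integer solutions with |y| ≤ 50.


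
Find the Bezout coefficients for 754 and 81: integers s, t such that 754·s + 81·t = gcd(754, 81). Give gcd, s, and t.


Euclidean algorithm on (754, 81) — divide until remainder is 0:
  754 = 9 · 81 + 25
  81 = 3 · 25 + 6
  25 = 4 · 6 + 1
  6 = 6 · 1 + 0
gcd(754, 81) = 1.
Track Bezout coefficients alongside the remainders: start with r₀ = 754 = a·1 + b·0 (s = 1, t = 0) and r₁ = 81 = a·0 + b·1 (s = 0, t = 1); each new remainder r_{k+1} = r_{k-1} − q_k·r_k inherits s_{k+1} = s_{k-1} − q_k·s_k, t_{k+1} = t_{k-1} − q_k·t_k, so r_k = a·s_k + b·t_k at every step:
  q = 9: r = 25, s = 1 − 9·0 = 1, t = 0 − 9·1 = -9  (check: 754·1 + 81·(-9) = 25)
  q = 3: r = 6, s = 0 − 3·1 = -3, t = 1 − 3·(-9) = 28  (check: 754·(-3) + 81·28 = 6)
  q = 4: r = 1, s = 1 − 4·(-3) = 13, t = -9 − 4·28 = -121  (check: 754·13 + 81·(-121) = 1)
The row with r = 1 (the gcd) gives the Bezout coefficients s = 13, t = -121.
Result: 754 · (13) + 81 · (-121) = 1.

gcd(754, 81) = 1; s = 13, t = -121 (check: 754·13 + 81·(-121) = 1).


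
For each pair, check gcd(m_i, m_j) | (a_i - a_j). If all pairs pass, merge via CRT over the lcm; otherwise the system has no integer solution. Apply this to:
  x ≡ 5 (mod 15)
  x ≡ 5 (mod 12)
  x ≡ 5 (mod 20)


Moduli 15, 12, 20 are not pairwise coprime, so CRT works modulo lcm(m_i) when all pairwise compatibility conditions hold.
Pairwise compatibility: gcd(m_i, m_j) must divide a_i - a_j for every pair.
Merge one congruence at a time:
  Start: x ≡ 5 (mod 15).
  Combine with x ≡ 5 (mod 12): gcd(15, 12) = 3; 5 - 5 = 0, which IS divisible by 3, so compatible.
    Write x = 5 + 15·t and substitute into x ≡ 5 (mod 12): 15·t ≡ 5 − 5 = 0 (mod 12).
    Divide the congruence (and modulus) by g = 3: 5·t ≡ 0 (mod 4).
    Reduce coefficients mod 4: 1·t ≡ 0 (mod 4).
    So t ≡ 0 (mod 4).
    Then x = 5 + 15·0 = 5, valid modulo lcm(15, 12) = 60: x ≡ 5 (mod 60).
  Combine with x ≡ 5 (mod 20): gcd(60, 20) = 20; 5 - 5 = 0, which IS divisible by 20, so compatible.
    Write x = 5 + 60·t and substitute into x ≡ 5 (mod 20): 60·t ≡ 5 − 5 = 0 (mod 20).
    Divide the congruence (and modulus) by g = 20: 3·t ≡ 0 (mod 1).
    Modulo 1 every t works; take t = 0.
    Then x = 5 + 60·0 = 5, valid modulo lcm(60, 20) = 60: x ≡ 5 (mod 60).
Verify: 5 mod 15 = 5, 5 mod 12 = 5, 5 mod 20 = 5.

x ≡ 5 (mod 60).


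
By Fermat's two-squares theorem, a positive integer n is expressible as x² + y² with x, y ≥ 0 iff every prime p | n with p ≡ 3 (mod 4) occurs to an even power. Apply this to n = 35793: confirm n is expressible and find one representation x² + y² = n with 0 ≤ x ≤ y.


Step 1: Factor n = 35793 = 3^2 · 41 · 97.
Step 2: Check the mod-4 condition on each prime factor: 3 ≡ 3 (mod 4), exponent 2 (must be even); 41 ≡ 1 (mod 4), exponent 1; 97 ≡ 1 (mod 4), exponent 1.
All primes ≡ 3 (mod 4) appear to even exponent (or don't appear), so by the two-squares theorem n IS expressible as a sum of two squares.
Step 3: Build a representation. Group n = k² · m with k = 3 and m = 41 · 97 = 3977 (a product of primes ≡ 1 (mod 4)); a representation of m scales to one of n via (k·x)² + (k·y)² = k²(x² + y²). Each prime p ≡ 1 (mod 4) is itself a sum of two squares; find a² by testing p − a² for a perfect square:
  41: 41 − 1² = 40, 41 − 2² = 37, 41 − 3² = 32, 41 − 4² = 25 = 5² ⇒ 41 = 4² + 5².
  97: 97 − 1² = 96, 97 − 2² = 93, 97 − 3² = 88, 97 − 4² = 81 = 9² ⇒ 97 = 4² + 9².
  Combine using the Brahmagupta–Fibonacci identity (a² + b²)(c² + d²) = (ac − bd)² + (ad + bc)² = (ac + bd)² + (ad − bc)²:
  41 · 97 = 3977: from (4² + 5²)(4² + 9²), take (4·4 − 5·9, 4·9 + 5·4) = (16 − 45, 36 + 20) = (-29, 56); dropping signs (only squares matter) gives (29, 56); check 29² + 56² = 841 + 3136 = 3977 ✓.
  Scale by k = 3: (3·29, 3·56) = (87, 168).
Step 4: Order so x ≤ y and verify: 87² + 168² = 7569 + 28224 = 35793 = n. ✓

n = 35793 = 87² + 168² (one valid representation with x ≤ y).


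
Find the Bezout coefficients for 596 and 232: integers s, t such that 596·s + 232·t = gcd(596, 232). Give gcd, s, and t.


Euclidean algorithm on (596, 232) — divide until remainder is 0:
  596 = 2 · 232 + 132
  232 = 1 · 132 + 100
  132 = 1 · 100 + 32
  100 = 3 · 32 + 4
  32 = 8 · 4 + 0
gcd(596, 232) = 4.
Track Bezout coefficients alongside the remainders: start with r₀ = 596 = a·1 + b·0 (s = 1, t = 0) and r₁ = 232 = a·0 + b·1 (s = 0, t = 1); each new remainder r_{k+1} = r_{k-1} − q_k·r_k inherits s_{k+1} = s_{k-1} − q_k·s_k, t_{k+1} = t_{k-1} − q_k·t_k, so r_k = a·s_k + b·t_k at every step:
  q = 2: r = 132, s = 1 − 2·0 = 1, t = 0 − 2·1 = -2  (check: 596·1 + 232·(-2) = 132)
  q = 1: r = 100, s = 0 − 1·1 = -1, t = 1 − 1·(-2) = 3  (check: 596·(-1) + 232·3 = 100)
  q = 1: r = 32, s = 1 − 1·(-1) = 2, t = -2 − 1·3 = -5  (check: 596·2 + 232·(-5) = 32)
  q = 3: r = 4, s = -1 − 3·2 = -7, t = 3 − 3·(-5) = 18  (check: 596·(-7) + 232·18 = 4)
The row with r = 4 (the gcd) gives the Bezout coefficients s = -7, t = 18.
Result: 596 · (-7) + 232 · (18) = 4.

gcd(596, 232) = 4; s = -7, t = 18 (check: 596·(-7) + 232·18 = 4).


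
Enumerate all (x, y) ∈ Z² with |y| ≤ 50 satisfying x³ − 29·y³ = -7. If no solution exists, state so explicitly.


The equation is x³ - 29y³ = -7. For fixed y, x³ = 29·y³ − 7, so a solution requires the RHS to be a perfect cube.
Strategy: iterate y from -50 to 50, compute RHS = 29·y³ − 7, and check whether it is a (positive or negative) perfect cube.
Check small values of y:
  y = 0: RHS = -7 is not a perfect cube.
  y = 1: RHS = 22 is not a perfect cube.
  y = -1: RHS = -36 is not a perfect cube.
  y = 2: RHS = 225 is not a perfect cube.
  y = -2: RHS = -239 is not a perfect cube.
  y = 3: RHS = 776 is not a perfect cube.
  y = -3: RHS = -790 is not a perfect cube.
Continuing the search up to |y| = 50 finds no solutions either.
No (x, y) in the scanned range satisfies the equation.

No integer solutions with |y| ≤ 50.


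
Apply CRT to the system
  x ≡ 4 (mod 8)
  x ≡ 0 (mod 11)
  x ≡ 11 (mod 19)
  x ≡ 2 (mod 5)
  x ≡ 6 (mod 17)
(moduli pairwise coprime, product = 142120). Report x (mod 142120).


Product of moduli M = 8 · 11 · 19 · 5 · 17 = 142120.
Merge one congruence at a time:
  Start: x ≡ 4 (mod 8).
  Combine with x ≡ 0 (mod 11); new modulus lcm = 88.
    Write x = 4 + 8·t and substitute into x ≡ 0 (mod 11): 8·t ≡ 0 − 4 = -4 (mod 11).
    Reduce coefficients mod 11: 8·t ≡ 7 (mod 11).
    The inverse of 8 mod 11 is 7 (since 8·7 = 56 = 5·11 + 1), so t ≡ 7·7 = 49 ≡ 5 (mod 11).
    Then x = 4 + 8·5 = 44, valid modulo lcm(8, 11) = 88: x ≡ 44 (mod 88).
  Combine with x ≡ 11 (mod 19); new modulus lcm = 1672.
    Write x = 44 + 88·t and substitute into x ≡ 11 (mod 19): 88·t ≡ 11 − 44 = -33 (mod 19).
    Reduce coefficients mod 19: 12·t ≡ 5 (mod 19).
    The inverse of 12 mod 19 is 8 (since 12·8 = 96 = 5·19 + 1), so t ≡ 8·5 = 40 ≡ 2 (mod 19).
    Then x = 44 + 88·2 = 220, valid modulo lcm(88, 19) = 1672: x ≡ 220 (mod 1672).
  Combine with x ≡ 2 (mod 5); new modulus lcm = 8360.
    Write x = 220 + 1672·t and substitute into x ≡ 2 (mod 5): 1672·t ≡ 2 − 220 = -218 (mod 5).
    Reduce coefficients mod 5: 2·t ≡ 2 (mod 5).
    The inverse of 2 mod 5 is 3 (since 2·3 = 6 = 1·5 + 1), so t ≡ 3·2 = 6 ≡ 1 (mod 5).
    Then x = 220 + 1672·1 = 1892, valid modulo lcm(1672, 5) = 8360: x ≡ 1892 (mod 8360).
  Combine with x ≡ 6 (mod 17); new modulus lcm = 142120.
    Write x = 1892 + 8360·t and substitute into x ≡ 6 (mod 17): 8360·t ≡ 6 − 1892 = -1886 (mod 17).
    Reduce coefficients mod 17: 13·t ≡ 1 (mod 17).
    The inverse of 13 mod 17 is 4 (since 13·4 = 52 = 3·17 + 1), so t ≡ 4·1 = 4 ≡ 4 (mod 17).
    Then x = 1892 + 8360·4 = 35332, valid modulo lcm(8360, 17) = 142120: x ≡ 35332 (mod 142120).
Verify against each original: 35332 mod 8 = 4, 35332 mod 11 = 0, 35332 mod 19 = 11, 35332 mod 5 = 2, 35332 mod 17 = 6.

x ≡ 35332 (mod 142120).


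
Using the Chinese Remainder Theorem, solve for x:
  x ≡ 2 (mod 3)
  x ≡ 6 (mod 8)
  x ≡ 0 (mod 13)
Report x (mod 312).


Moduli 3, 8, 13 are pairwise coprime; by CRT there is a unique solution modulo M = 3 · 8 · 13 = 312.
Solve pairwise, accumulating the modulus:
  Start with x ≡ 2 (mod 3).
  Combine with x ≡ 6 (mod 8): since gcd(3, 8) = 1, we get a unique residue mod 24.
    Write x = 2 + 3·t and substitute into x ≡ 6 (mod 8): 3·t ≡ 6 − 2 = 4 (mod 8).
    The inverse of 3 mod 8 is 3 (since 3·3 = 9 = 1·8 + 1), so t ≡ 3·4 = 12 ≡ 4 (mod 8).
    Then x = 2 + 3·4 = 14, valid modulo lcm(3, 8) = 24: x ≡ 14 (mod 24).
  Combine with x ≡ 0 (mod 13): since gcd(24, 13) = 1, we get a unique residue mod 312.
    Write x = 14 + 24·t and substitute into x ≡ 0 (mod 13): 24·t ≡ 0 − 14 = -14 (mod 13).
    Reduce coefficients mod 13: 11·t ≡ 12 (mod 13).
    The inverse of 11 mod 13 is 6 (since 11·6 = 66 = 5·13 + 1), so t ≡ 6·12 = 72 ≡ 7 (mod 13).
    Then x = 14 + 24·7 = 182, valid modulo lcm(24, 13) = 312: x ≡ 182 (mod 312).
Verify: 182 mod 3 = 2 ✓, 182 mod 8 = 6 ✓, 182 mod 13 = 0 ✓.

x ≡ 182 (mod 312).


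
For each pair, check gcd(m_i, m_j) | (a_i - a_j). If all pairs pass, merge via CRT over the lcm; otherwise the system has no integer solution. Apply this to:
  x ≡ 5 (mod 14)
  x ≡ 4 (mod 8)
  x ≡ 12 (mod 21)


Moduli 14, 8, 21 are not pairwise coprime, so CRT works modulo lcm(m_i) when all pairwise compatibility conditions hold.
Pairwise compatibility: gcd(m_i, m_j) must divide a_i - a_j for every pair.
Merge one congruence at a time:
  Start: x ≡ 5 (mod 14).
  Combine with x ≡ 4 (mod 8): gcd(14, 8) = 2, and 4 - 5 = -1 is NOT divisible by 2.
    ⇒ system is inconsistent (no integer solution).

No solution (the system is inconsistent).


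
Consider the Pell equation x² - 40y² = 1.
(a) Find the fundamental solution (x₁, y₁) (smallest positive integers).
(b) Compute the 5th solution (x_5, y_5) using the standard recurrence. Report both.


Step 1: Find the fundamental solution (x₁, y₁) of x² - 40y² = 1.
  Expand √40 as a continued fraction. a₀ = ⌊√40⌋ = 6; iterate m_{k+1} = d_k·a_k − m_k, d_{k+1} = (40 − m_{k+1}²)/d_k, a_{k+1} = ⌊(a₀ + m_{k+1})/d_{k+1}⌋ (starting m₀ = 0, d₀ = 1), with convergents p_k = a_k·p_{k-1} + p_{k-2}, q_k = a_k·q_{k-1} + q_{k-2} (p₋₁ = 1, q₋₁ = 0):
  k = 0: a₀ = 6; p₀/q₀ = 6/1; p₀² − 40·q₀² = 36 − 40 = -4.
  k = 1: m = 6, d = 4, a = ⌊(6 + 6)/4⌋ = 3; p/q = (3·6 + 1)/(3·1 + 0) = 19/3; p² − 40·q² = 361 − 360 = 1.
  The first convergent with p² − 40·q² = 1 gives the fundamental solution (x₁, y₁) = (19, 3).
Step 2: Apply the recurrence (x_{n+1}, y_{n+1}) = (x₁x_n + 40y₁y_n, x₁y_n + y₁x_n) repeatedly.
  From (x_1, y_1) = (19, 3): x_2 = 19·19 + 40·3·3 = 721; y_2 = 19·3 + 3·19 = 114.
  From (x_2, y_2) = (721, 114): x_3 = 19·721 + 40·3·114 = 27379; y_3 = 19·114 + 3·721 = 4329.
  From (x_3, y_3) = (27379, 4329): x_4 = 19·27379 + 40·3·4329 = 1039681; y_4 = 19·4329 + 3·27379 = 164388.
  From (x_4, y_4) = (1039681, 164388): x_5 = 19·1039681 + 40·3·164388 = 39480499; y_5 = 19·164388 + 3·1039681 = 6242415.
Step 3: Verify x_5² - 40·y_5² = 1558709801289001 - 1558709801289000 = 1 (should be 1). ✓

(x_1, y_1) = (19, 3); (x_5, y_5) = (39480499, 6242415).


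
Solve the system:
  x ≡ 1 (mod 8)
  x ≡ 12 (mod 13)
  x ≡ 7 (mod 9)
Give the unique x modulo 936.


Moduli 8, 13, 9 are pairwise coprime; by CRT there is a unique solution modulo M = 8 · 13 · 9 = 936.
Solve pairwise, accumulating the modulus:
  Start with x ≡ 1 (mod 8).
  Combine with x ≡ 12 (mod 13): since gcd(8, 13) = 1, we get a unique residue mod 104.
    Write x = 1 + 8·t and substitute into x ≡ 12 (mod 13): 8·t ≡ 12 − 1 = 11 (mod 13).
    The inverse of 8 mod 13 is 5 (since 8·5 = 40 = 3·13 + 1), so t ≡ 5·11 = 55 ≡ 3 (mod 13).
    Then x = 1 + 8·3 = 25, valid modulo lcm(8, 13) = 104: x ≡ 25 (mod 104).
  Combine with x ≡ 7 (mod 9): since gcd(104, 9) = 1, we get a unique residue mod 936.
    Write x = 25 + 104·t and substitute into x ≡ 7 (mod 9): 104·t ≡ 7 − 25 = -18 (mod 9).
    Reduce coefficients mod 9: 5·t ≡ 0 (mod 9).
    The inverse of 5 mod 9 is 2 (since 5·2 = 10 = 1·9 + 1), so t ≡ 2·0 = 0 ≡ 0 (mod 9).
    Then x = 25 + 104·0 = 25, valid modulo lcm(104, 9) = 936: x ≡ 25 (mod 936).
Verify: 25 mod 8 = 1 ✓, 25 mod 13 = 12 ✓, 25 mod 9 = 7 ✓.

x ≡ 25 (mod 936).


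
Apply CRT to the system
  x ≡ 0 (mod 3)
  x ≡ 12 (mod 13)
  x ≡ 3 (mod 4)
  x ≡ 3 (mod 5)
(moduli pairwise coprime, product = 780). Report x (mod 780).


Product of moduli M = 3 · 13 · 4 · 5 = 780.
Merge one congruence at a time:
  Start: x ≡ 0 (mod 3).
  Combine with x ≡ 12 (mod 13); new modulus lcm = 39.
    Write x = 0 + 3·t and substitute into x ≡ 12 (mod 13): 3·t ≡ 12 − 0 = 12 (mod 13).
    The inverse of 3 mod 13 is 9 (since 3·9 = 27 = 2·13 + 1), so t ≡ 9·12 = 108 ≡ 4 (mod 13).
    Then x = 0 + 3·4 = 12, valid modulo lcm(3, 13) = 39: x ≡ 12 (mod 39).
  Combine with x ≡ 3 (mod 4); new modulus lcm = 156.
    Write x = 12 + 39·t and substitute into x ≡ 3 (mod 4): 39·t ≡ 3 − 12 = -9 (mod 4).
    Reduce coefficients mod 4: 3·t ≡ 3 (mod 4).
    The inverse of 3 mod 4 is 3 (since 3·3 = 9 = 2·4 + 1), so t ≡ 3·3 = 9 ≡ 1 (mod 4).
    Then x = 12 + 39·1 = 51, valid modulo lcm(39, 4) = 156: x ≡ 51 (mod 156).
  Combine with x ≡ 3 (mod 5); new modulus lcm = 780.
    Write x = 51 + 156·t and substitute into x ≡ 3 (mod 5): 156·t ≡ 3 − 51 = -48 (mod 5).
    Reduce coefficients mod 5: 1·t ≡ 2 (mod 5).
    So t ≡ 2 (mod 5).
    Then x = 51 + 156·2 = 363, valid modulo lcm(156, 5) = 780: x ≡ 363 (mod 780).
Verify against each original: 363 mod 3 = 0, 363 mod 13 = 12, 363 mod 4 = 3, 363 mod 5 = 3.

x ≡ 363 (mod 780).


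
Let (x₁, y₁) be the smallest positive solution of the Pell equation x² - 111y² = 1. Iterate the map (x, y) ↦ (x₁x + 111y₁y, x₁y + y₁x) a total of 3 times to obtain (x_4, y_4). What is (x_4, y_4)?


Step 1: Find the fundamental solution (x₁, y₁) of x² - 111y² = 1.
  Expand √111 as a continued fraction. a₀ = ⌊√111⌋ = 10; iterate m_{k+1} = d_k·a_k − m_k, d_{k+1} = (111 − m_{k+1}²)/d_k, a_{k+1} = ⌊(a₀ + m_{k+1})/d_{k+1}⌋ (starting m₀ = 0, d₀ = 1), with convergents p_k = a_k·p_{k-1} + p_{k-2}, q_k = a_k·q_{k-1} + q_{k-2} (p₋₁ = 1, q₋₁ = 0):
  k = 0: a₀ = 10; p₀/q₀ = 10/1; p₀² − 111·q₀² = 100 − 111 = -11.
  k = 1: m = 10, d = 11, a = ⌊(10 + 10)/11⌋ = 1; p/q = (1·10 + 1)/(1·1 + 0) = 11/1; p² − 111·q² = 121 − 111 = 10.
  k = 2: m = 1, d = 10, a = ⌊(10 + 1)/10⌋ = 1; p/q = (1·11 + 10)/(1·1 + 1) = 21/2; p² − 111·q² = 441 − 444 = -3.
  k = 3: m = 9, d = 3, a = ⌊(10 + 9)/3⌋ = 6; p/q = (6·21 + 11)/(6·2 + 1) = 137/13; p² − 111·q² = 18769 − 18759 = 10.
  k = 4: m = 9, d = 10, a = ⌊(10 + 9)/10⌋ = 1; p/q = (1·137 + 21)/(1·13 + 2) = 158/15; p² − 111·q² = 24964 − 24975 = -11.
  k = 5: m = 1, d = 11, a = ⌊(10 + 1)/11⌋ = 1; p/q = (1·158 + 137)/(1·15 + 13) = 295/28; p² − 111·q² = 87025 − 87024 = 1.
  The first convergent with p² − 111·q² = 1 gives the fundamental solution (x₁, y₁) = (295, 28).
Step 2: Apply the recurrence (x_{n+1}, y_{n+1}) = (x₁x_n + 111y₁y_n, x₁y_n + y₁x_n) repeatedly.
  From (x_1, y_1) = (295, 28): x_2 = 295·295 + 111·28·28 = 174049; y_2 = 295·28 + 28·295 = 16520.
  From (x_2, y_2) = (174049, 16520): x_3 = 295·174049 + 111·28·16520 = 102688615; y_3 = 295·16520 + 28·174049 = 9746772.
  From (x_3, y_3) = (102688615, 9746772): x_4 = 295·102688615 + 111·28·9746772 = 60586108801; y_4 = 295·9746772 + 28·102688615 = 5750578960.
Step 3: Verify x_4² - 111·y_4² = 3670676579646609657601 - 3670676579646609657600 = 1 (should be 1). ✓

(x_1, y_1) = (295, 28); (x_4, y_4) = (60586108801, 5750578960).


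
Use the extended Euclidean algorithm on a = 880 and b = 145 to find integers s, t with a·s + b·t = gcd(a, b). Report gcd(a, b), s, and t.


Euclidean algorithm on (880, 145) — divide until remainder is 0:
  880 = 6 · 145 + 10
  145 = 14 · 10 + 5
  10 = 2 · 5 + 0
gcd(880, 145) = 5.
Track Bezout coefficients alongside the remainders: start with r₀ = 880 = a·1 + b·0 (s = 1, t = 0) and r₁ = 145 = a·0 + b·1 (s = 0, t = 1); each new remainder r_{k+1} = r_{k-1} − q_k·r_k inherits s_{k+1} = s_{k-1} − q_k·s_k, t_{k+1} = t_{k-1} − q_k·t_k, so r_k = a·s_k + b·t_k at every step:
  q = 6: r = 10, s = 1 − 6·0 = 1, t = 0 − 6·1 = -6  (check: 880·1 + 145·(-6) = 10)
  q = 14: r = 5, s = 0 − 14·1 = -14, t = 1 − 14·(-6) = 85  (check: 880·(-14) + 145·85 = 5)
The row with r = 5 (the gcd) gives the Bezout coefficients s = -14, t = 85.
Result: 880 · (-14) + 145 · (85) = 5.

gcd(880, 145) = 5; s = -14, t = 85 (check: 880·(-14) + 145·85 = 5).


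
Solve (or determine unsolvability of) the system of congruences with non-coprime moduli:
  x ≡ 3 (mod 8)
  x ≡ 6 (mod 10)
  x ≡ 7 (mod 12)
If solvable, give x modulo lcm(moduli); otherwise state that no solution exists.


Moduli 8, 10, 12 are not pairwise coprime, so CRT works modulo lcm(m_i) when all pairwise compatibility conditions hold.
Pairwise compatibility: gcd(m_i, m_j) must divide a_i - a_j for every pair.
Merge one congruence at a time:
  Start: x ≡ 3 (mod 8).
  Combine with x ≡ 6 (mod 10): gcd(8, 10) = 2, and 6 - 3 = 3 is NOT divisible by 2.
    ⇒ system is inconsistent (no integer solution).

No solution (the system is inconsistent).


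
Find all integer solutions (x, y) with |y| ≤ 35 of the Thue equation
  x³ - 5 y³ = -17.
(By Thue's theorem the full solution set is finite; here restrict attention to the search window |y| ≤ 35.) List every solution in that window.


The equation is x³ - 5y³ = -17. For fixed y, x³ = 5·y³ − 17, so a solution requires the RHS to be a perfect cube.
Strategy: iterate y from -35 to 35, compute RHS = 5·y³ − 17, and check whether it is a (positive or negative) perfect cube.
Check small values of y:
  y = 0: RHS = -17 is not a perfect cube.
  y = 1: RHS = -12 is not a perfect cube.
  y = -1: RHS = -22 is not a perfect cube.
  y = 2: RHS = 23 is not a perfect cube.
  y = -2: RHS = -57 is not a perfect cube.
  y = 3: RHS = 118 is not a perfect cube.
  y = -3: RHS = -152 is not a perfect cube.
Continuing the search up to |y| = 35 finds no solutions either.
No (x, y) in the scanned range satisfies the equation.

No integer solutions with |y| ≤ 35.


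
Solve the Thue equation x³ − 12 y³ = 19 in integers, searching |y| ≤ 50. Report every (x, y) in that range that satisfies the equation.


The equation is x³ - 12y³ = 19. For fixed y, x³ = 12·y³ + 19, so a solution requires the RHS to be a perfect cube.
Strategy: iterate y from -50 to 50, compute RHS = 12·y³ + 19, and check whether it is a (positive or negative) perfect cube.
Check small values of y:
  y = 0: RHS = 19 is not a perfect cube.
  y = 1: RHS = 31 is not a perfect cube.
  y = -1: RHS = 7 is not a perfect cube.
  y = 2: RHS = 115 is not a perfect cube.
  y = -2: RHS = -77 is not a perfect cube.
  y = 3: RHS = 343 = (7)³ ⇒ x = 7 works.
  y = -3: RHS = -305 is not a perfect cube.
Continuing the search up to |y| = 50 finds no further solutions beyond those listed.
Collected solutions: (7, 3).

Solutions (with |y| ≤ 50): (7, 3).


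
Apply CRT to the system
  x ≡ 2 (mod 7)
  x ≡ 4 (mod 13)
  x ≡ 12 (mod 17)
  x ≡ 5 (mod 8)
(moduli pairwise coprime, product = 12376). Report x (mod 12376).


Product of moduli M = 7 · 13 · 17 · 8 = 12376.
Merge one congruence at a time:
  Start: x ≡ 2 (mod 7).
  Combine with x ≡ 4 (mod 13); new modulus lcm = 91.
    Write x = 2 + 7·t and substitute into x ≡ 4 (mod 13): 7·t ≡ 4 − 2 = 2 (mod 13).
    The inverse of 7 mod 13 is 2 (since 7·2 = 14 = 1·13 + 1), so t ≡ 2·2 = 4 ≡ 4 (mod 13).
    Then x = 2 + 7·4 = 30, valid modulo lcm(7, 13) = 91: x ≡ 30 (mod 91).
  Combine with x ≡ 12 (mod 17); new modulus lcm = 1547.
    Write x = 30 + 91·t and substitute into x ≡ 12 (mod 17): 91·t ≡ 12 − 30 = -18 (mod 17).
    Reduce coefficients mod 17: 6·t ≡ 16 (mod 17).
    The inverse of 6 mod 17 is 3 (since 6·3 = 18 = 1·17 + 1), so t ≡ 3·16 = 48 ≡ 14 (mod 17).
    Then x = 30 + 91·14 = 1304, valid modulo lcm(91, 17) = 1547: x ≡ 1304 (mod 1547).
  Combine with x ≡ 5 (mod 8); new modulus lcm = 12376.
    Write x = 1304 + 1547·t and substitute into x ≡ 5 (mod 8): 1547·t ≡ 5 − 1304 = -1299 (mod 8).
    Reduce coefficients mod 8: 3·t ≡ 5 (mod 8).
    The inverse of 3 mod 8 is 3 (since 3·3 = 9 = 1·8 + 1), so t ≡ 3·5 = 15 ≡ 7 (mod 8).
    Then x = 1304 + 1547·7 = 12133, valid modulo lcm(1547, 8) = 12376: x ≡ 12133 (mod 12376).
Verify against each original: 12133 mod 7 = 2, 12133 mod 13 = 4, 12133 mod 17 = 12, 12133 mod 8 = 5.

x ≡ 12133 (mod 12376).


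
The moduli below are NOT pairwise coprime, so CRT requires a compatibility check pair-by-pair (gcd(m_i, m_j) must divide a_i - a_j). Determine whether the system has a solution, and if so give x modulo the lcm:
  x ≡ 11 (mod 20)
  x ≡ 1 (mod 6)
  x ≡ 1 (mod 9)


Moduli 20, 6, 9 are not pairwise coprime, so CRT works modulo lcm(m_i) when all pairwise compatibility conditions hold.
Pairwise compatibility: gcd(m_i, m_j) must divide a_i - a_j for every pair.
Merge one congruence at a time:
  Start: x ≡ 11 (mod 20).
  Combine with x ≡ 1 (mod 6): gcd(20, 6) = 2; 1 - 11 = -10, which IS divisible by 2, so compatible.
    Write x = 11 + 20·t and substitute into x ≡ 1 (mod 6): 20·t ≡ 1 − 11 = -10 (mod 6).
    Divide the congruence (and modulus) by g = 2: 10·t ≡ -5 (mod 3).
    Reduce coefficients mod 3: 1·t ≡ 1 (mod 3).
    So t ≡ 1 (mod 3).
    Then x = 11 + 20·1 = 31, valid modulo lcm(20, 6) = 60: x ≡ 31 (mod 60).
  Combine with x ≡ 1 (mod 9): gcd(60, 9) = 3; 1 - 31 = -30, which IS divisible by 3, so compatible.
    Write x = 31 + 60·t and substitute into x ≡ 1 (mod 9): 60·t ≡ 1 − 31 = -30 (mod 9).
    Divide the congruence (and modulus) by g = 3: 20·t ≡ -10 (mod 3).
    Reduce coefficients mod 3: 2·t ≡ 2 (mod 3).
    The inverse of 2 mod 3 is 2 (since 2·2 = 4 = 1·3 + 1), so t ≡ 2·2 = 4 ≡ 1 (mod 3).
    Then x = 31 + 60·1 = 91, valid modulo lcm(60, 9) = 180: x ≡ 91 (mod 180).
Verify: 91 mod 20 = 11, 91 mod 6 = 1, 91 mod 9 = 1.

x ≡ 91 (mod 180).


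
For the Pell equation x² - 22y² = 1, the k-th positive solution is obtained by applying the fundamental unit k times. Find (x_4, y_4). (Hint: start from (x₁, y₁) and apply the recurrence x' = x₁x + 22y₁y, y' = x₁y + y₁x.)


Step 1: Find the fundamental solution (x₁, y₁) of x² - 22y² = 1.
  Expand √22 as a continued fraction. a₀ = ⌊√22⌋ = 4; iterate m_{k+1} = d_k·a_k − m_k, d_{k+1} = (22 − m_{k+1}²)/d_k, a_{k+1} = ⌊(a₀ + m_{k+1})/d_{k+1}⌋ (starting m₀ = 0, d₀ = 1), with convergents p_k = a_k·p_{k-1} + p_{k-2}, q_k = a_k·q_{k-1} + q_{k-2} (p₋₁ = 1, q₋₁ = 0):
  k = 0: a₀ = 4; p₀/q₀ = 4/1; p₀² − 22·q₀² = 16 − 22 = -6.
  k = 1: m = 4, d = 6, a = ⌊(4 + 4)/6⌋ = 1; p/q = (1·4 + 1)/(1·1 + 0) = 5/1; p² − 22·q² = 25 − 22 = 3.
  k = 2: m = 2, d = 3, a = ⌊(4 + 2)/3⌋ = 2; p/q = (2·5 + 4)/(2·1 + 1) = 14/3; p² − 22·q² = 196 − 198 = -2.
  k = 3: m = 4, d = 2, a = ⌊(4 + 4)/2⌋ = 4; p/q = (4·14 + 5)/(4·3 + 1) = 61/13; p² − 22·q² = 3721 − 3718 = 3.
  k = 4: m = 4, d = 3, a = ⌊(4 + 4)/3⌋ = 2; p/q = (2·61 + 14)/(2·13 + 3) = 136/29; p² − 22·q² = 18496 − 18502 = -6.
  k = 5: m = 2, d = 6, a = ⌊(4 + 2)/6⌋ = 1; p/q = (1·136 + 61)/(1·29 + 13) = 197/42; p² − 22·q² = 38809 − 38808 = 1.
  The first convergent with p² − 22·q² = 1 gives the fundamental solution (x₁, y₁) = (197, 42).
Step 2: Apply the recurrence (x_{n+1}, y_{n+1}) = (x₁x_n + 22y₁y_n, x₁y_n + y₁x_n) repeatedly.
  From (x_1, y_1) = (197, 42): x_2 = 197·197 + 22·42·42 = 77617; y_2 = 197·42 + 42·197 = 16548.
  From (x_2, y_2) = (77617, 16548): x_3 = 197·77617 + 22·42·16548 = 30580901; y_3 = 197·16548 + 42·77617 = 6519870.
  From (x_3, y_3) = (30580901, 6519870): x_4 = 197·30580901 + 22·42·6519870 = 12048797377; y_4 = 197·6519870 + 42·30580901 = 2568812232.
Step 3: Verify x_4² - 22·y_4² = 145173518232002080129 - 145173518232002080128 = 1 (should be 1). ✓

(x_1, y_1) = (197, 42); (x_4, y_4) = (12048797377, 2568812232).


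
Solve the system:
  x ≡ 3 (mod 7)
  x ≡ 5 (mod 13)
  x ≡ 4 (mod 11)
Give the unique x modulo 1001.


Moduli 7, 13, 11 are pairwise coprime; by CRT there is a unique solution modulo M = 7 · 13 · 11 = 1001.
Solve pairwise, accumulating the modulus:
  Start with x ≡ 3 (mod 7).
  Combine with x ≡ 5 (mod 13): since gcd(7, 13) = 1, we get a unique residue mod 91.
    Write x = 3 + 7·t and substitute into x ≡ 5 (mod 13): 7·t ≡ 5 − 3 = 2 (mod 13).
    The inverse of 7 mod 13 is 2 (since 7·2 = 14 = 1·13 + 1), so t ≡ 2·2 = 4 ≡ 4 (mod 13).
    Then x = 3 + 7·4 = 31, valid modulo lcm(7, 13) = 91: x ≡ 31 (mod 91).
  Combine with x ≡ 4 (mod 11): since gcd(91, 11) = 1, we get a unique residue mod 1001.
    Write x = 31 + 91·t and substitute into x ≡ 4 (mod 11): 91·t ≡ 4 − 31 = -27 (mod 11).
    Reduce coefficients mod 11: 3·t ≡ 6 (mod 11).
    The inverse of 3 mod 11 is 4 (since 3·4 = 12 = 1·11 + 1), so t ≡ 4·6 = 24 ≡ 2 (mod 11).
    Then x = 31 + 91·2 = 213, valid modulo lcm(91, 11) = 1001: x ≡ 213 (mod 1001).
Verify: 213 mod 7 = 3 ✓, 213 mod 13 = 5 ✓, 213 mod 11 = 4 ✓.

x ≡ 213 (mod 1001).
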